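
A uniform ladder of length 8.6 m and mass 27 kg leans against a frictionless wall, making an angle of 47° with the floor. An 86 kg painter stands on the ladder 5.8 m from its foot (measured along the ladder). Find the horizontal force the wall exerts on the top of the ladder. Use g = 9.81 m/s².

N_wall ≈ 654 N

Taking torques about the foot of the ladder:
Ladder weight 27×9.81 = 264.9 N acts at 4.3 m along the ladder; its horizontal arm is 4.3·cos47° = 2.933 m → τ = 777 N·m clockwise.
Painter: 86×9.81 = 843.7 N at 5.8 m → arm 3.956 m → τ = 3338 N·m clockwise.
Wall normal N acts horizontally at the top; its moment arm is the height L sinθ = 8.6·sin47° = 6.29 m, counterclockwise.
Setting net torque to zero: N × 6.29 = 4115 → N = 654 N.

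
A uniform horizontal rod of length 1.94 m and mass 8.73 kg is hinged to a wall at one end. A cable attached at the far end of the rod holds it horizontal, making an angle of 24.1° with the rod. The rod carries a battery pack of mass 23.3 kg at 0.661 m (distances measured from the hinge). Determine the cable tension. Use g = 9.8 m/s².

Sum moments about the hinge (the unknown hinge reaction has zero arm there).
Beam weight: 8.73 × 9.8 = 85.55 N down at 0.97 m → arm 0.97 m, τ = 85.55 × 0.97 = 82.98 N·m clockwise.
Battery pack: 23.3 × 9.8 = 228.3 N down at 0.661 m → arm 0.661 m, τ = 228.3 × 0.661 = 150.9 N·m clockwise.
Total clockwise load moment = 233.9 N·m.
The cable tension T acts at 1.94 m; only its component perpendicular to the rod, T sinθ, produces torque. sin 24.1° = 0.4083.
Setting net torque to zero: T × 1.94 × 0.4083 = 233.9 → T = 233.9 / 0.7921 = 295 N.

T ≈ 295 N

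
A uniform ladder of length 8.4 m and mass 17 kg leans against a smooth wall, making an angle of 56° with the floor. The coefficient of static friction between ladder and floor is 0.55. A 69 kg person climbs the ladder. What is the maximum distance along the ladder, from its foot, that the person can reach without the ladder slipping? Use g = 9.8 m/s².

Choose the foot of the ladder as the axis so the floor normal and friction both act there and drop out.
Ladder weight 17×9.8 = 166.6 N acts at 4.2 m along the ladder; its horizontal arm is 4.2·cos56° = 2.349 m → τ = 391.3 N·m clockwise.
Person weight 69×9.8 = 676.2 N at distance d → arm d·cos56° → τ = 676.2·d·0.5592 clockwise.
Wall normal N at the top has arm L sinθ = 6.964 m counterclockwise, so Στ = 0 gives N·6.964 = 391.3 + 378.1·d.
ΣFy = 0 ⇒ N_floor = 842.8 N, so the maximum friction is μ_s·N_floor = 0.55×842.8 = 463.5 N. ΣFx = 0 ⇒ N_wall = f, so at the slipping point N = 463.5 N.
Substituting: 463.5×6.964 = 391.3 + 378.1·d ⇒ d = (3228 − 391.3) / 378.1 = 7.5 m.

d ≈ 7.5 m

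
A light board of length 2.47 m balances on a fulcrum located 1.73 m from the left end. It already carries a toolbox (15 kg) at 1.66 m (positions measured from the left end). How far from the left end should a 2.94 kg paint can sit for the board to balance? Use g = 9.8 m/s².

x ≈ 2.09 m from the left end

About the fulcrum (at 1.73 m from the left end):
Toolbox: 15 × 9.8 = 147 N down at 1.66 m → arm 0.07 m, τ = 147 × 0.07 = 10.29 N·m counterclockwise.
Net moment of existing loads = 10.29 N·m counterclockwise.
The paint can weighs 2.94 × 9.8 = 28.81 N and must supply an equal clockwise moment, so its lever arm about the fulcrum is 10.29 / 28.81 = 0.357 m.
That puts it at 1.73 + 0.357 = 2.09 m from the left end.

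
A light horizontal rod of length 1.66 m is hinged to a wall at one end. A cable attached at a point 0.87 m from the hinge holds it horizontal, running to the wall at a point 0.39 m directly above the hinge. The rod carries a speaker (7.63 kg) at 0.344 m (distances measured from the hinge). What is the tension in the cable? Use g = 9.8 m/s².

Sum moments about the hinge (the unknown hinge reaction has zero arm there).
Speaker: 7.63 × 9.8 = 74.77 N down at 0.344 m → arm 0.344 m, τ = 74.77 × 0.344 = 25.72 N·m clockwise.
Total clockwise load moment = 25.72 N·m.
The cable tension T acts at 0.87 m; only its component perpendicular to the rod, T sinθ, produces torque. sinθ = h/√(h²+d²) = 0.39/√(0.39²+0.87²) = 0.4091.
Στ = 0 ⇒ T × 0.87 × 0.4091 = 25.72 ⇒ T = 25.72 / 0.3559 = 72.3 N.

T ≈ 72.3 N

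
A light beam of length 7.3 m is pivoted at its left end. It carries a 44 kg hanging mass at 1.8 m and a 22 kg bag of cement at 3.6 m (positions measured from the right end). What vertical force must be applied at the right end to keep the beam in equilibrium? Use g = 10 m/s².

Choose the left end as the axis so the unknown pivot reaction has zero arm there.
Hanging mass: 44 × 10 = 440 N down at 1.8 m → arm 5.5 m, τ = 440 × 5.5 = 2420 N·m clockwise.
Bag of cement: 22 × 10 = 220 N down at 3.6 m → arm 3.7 m, τ = 220 × 3.7 = 814 N·m clockwise.
Net moment of the loads = 3234 N·m clockwise.
The upward force F acts at the right end, arm 7.3 m, giving F × 7.3 counterclockwise.
For rotational equilibrium, F × 7.3 = 3234, so F = 3234 / 7.3 = 443 N.

F ≈ 443 N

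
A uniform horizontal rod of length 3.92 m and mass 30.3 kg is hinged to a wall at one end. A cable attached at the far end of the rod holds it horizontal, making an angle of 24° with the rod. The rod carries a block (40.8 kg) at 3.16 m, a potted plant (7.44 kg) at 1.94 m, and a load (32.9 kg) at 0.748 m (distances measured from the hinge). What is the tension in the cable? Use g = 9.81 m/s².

Take moments about the hinge.
Beam weight: 30.3 × 9.81 = 297.2 N down at 1.96 m → arm 1.96 m, τ = 297.2 × 1.96 = 582.5 N·m clockwise.
Block: 40.8 × 9.81 = 400.2 N down at 3.16 m → arm 3.16 m, τ = 400.2 × 3.16 = 1265 N·m clockwise.
Potted plant: 7.44 × 9.81 = 72.99 N down at 1.94 m → arm 1.94 m, τ = 72.99 × 1.94 = 141.6 N·m clockwise.
Load: 32.9 × 9.81 = 322.7 N down at 0.748 m → arm 0.748 m, τ = 322.7 × 0.748 = 241.4 N·m clockwise.
Total clockwise load moment = 2230 N·m.
The cable tension T acts at 3.92 m; only its component perpendicular to the rod, T sinθ, produces torque. sin 24° = 0.4067.
Setting net torque to zero: T × 3.92 × 0.4067 = 2230 → T = 2230 / 1.594 = 1400 N.

T ≈ 1400 N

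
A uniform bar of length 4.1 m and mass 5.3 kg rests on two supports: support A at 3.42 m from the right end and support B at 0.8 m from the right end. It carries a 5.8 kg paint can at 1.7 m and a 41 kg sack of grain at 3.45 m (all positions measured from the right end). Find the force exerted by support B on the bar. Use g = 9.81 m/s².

R_B ≈ 59.9 N

Take moments about support A.
Beam weight: 5.3 × 9.81 = 51.99 N down at 2.05 m → arm 1.37 m, τ = 51.99 × 1.37 = 71.23 N·m clockwise.
Paint can: 5.8 × 9.81 = 56.9 N down at 1.7 m → arm 1.72 m, τ = 56.9 × 1.72 = 97.87 N·m clockwise.
Sack of grain: 41 × 9.81 = 402.2 N down at 3.45 m → arm 0.03 m, τ = 402.2 × 0.03 = 12.07 N·m counterclockwise.
Net load moment about support A = 157 N·m clockwise.
Reaction R at support B is upward at 0.8 m, arm 2.62 m → moment R × 2.62 counterclockwise.
Στ = 0 ⇒ R × 2.62 = 157 ⇒ R = 59.9 N.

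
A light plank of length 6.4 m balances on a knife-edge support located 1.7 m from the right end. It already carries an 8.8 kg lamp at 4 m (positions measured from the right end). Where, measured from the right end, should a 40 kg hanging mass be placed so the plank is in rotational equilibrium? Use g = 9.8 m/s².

x ≈ 1.19 m from the right end

Choose the knife-edge support (at 1.7 m from the right end) as the axis so the support reaction has zero arm there.
Lamp: 8.8 × 9.8 = 86.24 N down at 4 m → arm 2.3 m, τ = 86.24 × 2.3 = 198.4 N·m counterclockwise.
Net moment of existing loads = 198.4 N·m counterclockwise.
The hanging mass weighs 40 × 9.8 = 392 N and must supply an equal clockwise moment, so its lever arm about the knife-edge support is 198.4 / 392 = 0.506 m.
That puts it at 1.7 − 0.506 = 1.19 m from the right end.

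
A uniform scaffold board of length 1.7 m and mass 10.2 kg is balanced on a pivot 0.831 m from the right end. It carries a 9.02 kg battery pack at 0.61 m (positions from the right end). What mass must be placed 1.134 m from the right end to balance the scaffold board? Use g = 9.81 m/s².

Choose the pivot (at 0.831 m from the right end) as the axis so the support reaction has zero arm there.
Beam weight: 10.2 × 9.81 = 100.1 N down at 0.85 m → arm 0.019 m, τ = 100.1 × 0.019 = 1.902 N·m counterclockwise.
Battery pack: 9.02 × 9.81 = 88.49 N down at 0.61 m → arm 0.221 m, τ = 88.49 × 0.221 = 19.56 N·m clockwise.
Net moment of known loads = 17.66 N·m clockwise.
An unknown mass m at 1.134 m has arm 0.303 m; its moment is m·g·0.303 counterclockwise.
Balancing moments: m × 9.81 × 0.303 = 17.66, giving m = 17.66 / (9.81 × 0.303) = 5.94 kg.

m ≈ 5.94 kg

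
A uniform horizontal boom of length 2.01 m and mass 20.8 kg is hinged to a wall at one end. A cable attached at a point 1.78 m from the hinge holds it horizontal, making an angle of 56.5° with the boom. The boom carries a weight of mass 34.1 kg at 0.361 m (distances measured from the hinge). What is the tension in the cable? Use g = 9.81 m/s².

T ≈ 220 N

About the hinge:
Beam weight: 20.8 × 9.81 = 204 N down at 1.005 m → arm 1.005 m, τ = 204 × 1.005 = 205 N·m clockwise.
Weight: 34.1 × 9.81 = 334.5 N down at 0.361 m → arm 0.361 m, τ = 334.5 × 0.361 = 120.8 N·m clockwise.
Total clockwise load moment = 325.8 N·m.
The cable tension T acts at 1.78 m; only its component perpendicular to the boom, T sinθ, produces torque. sin 56.5° = 0.8339.
For rotational equilibrium, T × 1.78 × 0.8339 = 325.8, so T = 325.8 / 1.484 = 220 N.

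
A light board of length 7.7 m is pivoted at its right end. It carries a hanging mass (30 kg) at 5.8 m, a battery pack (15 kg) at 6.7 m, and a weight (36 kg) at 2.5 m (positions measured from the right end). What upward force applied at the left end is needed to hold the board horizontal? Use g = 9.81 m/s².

Taking torques about the right end:
Hanging mass: 30 × 9.81 = 294.3 N down at 5.8 m → arm 5.8 m, τ = 294.3 × 5.8 = 1707 N·m counterclockwise.
Battery pack: 15 × 9.81 = 147.2 N down at 6.7 m → arm 6.7 m, τ = 147.2 × 6.7 = 986.2 N·m counterclockwise.
Weight: 36 × 9.81 = 353.2 N down at 2.5 m → arm 2.5 m, τ = 353.2 × 2.5 = 883 N·m counterclockwise.
Net moment of the loads = 3576 N·m counterclockwise.
The upward force F acts at the left end, arm 7.7 m, giving F × 7.7 clockwise.
Balancing moments: F × 7.7 = 3576, giving F = 3576 / 7.7 = 464 N.

F ≈ 464 N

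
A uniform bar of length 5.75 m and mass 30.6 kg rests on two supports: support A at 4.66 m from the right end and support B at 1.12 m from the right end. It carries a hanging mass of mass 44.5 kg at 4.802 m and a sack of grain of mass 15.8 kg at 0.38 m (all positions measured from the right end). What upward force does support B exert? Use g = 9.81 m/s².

Taking torques about support A:
Beam weight: 30.6 × 9.81 = 300.2 N down at 2.875 m → arm 1.785 m, τ = 300.2 × 1.785 = 535.9 N·m clockwise.
Hanging mass: 44.5 × 9.81 = 436.5 N down at 4.802 m → arm 0.142 m, τ = 436.5 × 0.142 = 61.98 N·m counterclockwise.
Sack of grain: 15.8 × 9.81 = 155 N down at 0.38 m → arm 4.28 m, τ = 155 × 4.28 = 663.4 N·m clockwise.
Net load moment about support A = 1137 N·m clockwise.
Reaction R at support B is upward at 1.12 m, arm 3.54 m → moment R × 3.54 counterclockwise.
For rotational equilibrium, R × 3.54 = 1137, so R = 321 N.

R_B ≈ 321 N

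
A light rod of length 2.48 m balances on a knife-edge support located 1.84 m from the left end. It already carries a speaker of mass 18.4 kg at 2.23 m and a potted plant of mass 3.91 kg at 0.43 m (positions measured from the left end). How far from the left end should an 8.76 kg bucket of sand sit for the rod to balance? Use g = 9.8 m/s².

x ≈ 1.65 m from the left end

Taking torques about the knife-edge support (at 1.84 m from the left end):
Speaker: 18.4 × 9.8 = 180.3 N down at 2.23 m → arm 0.39 m, τ = 180.3 × 0.39 = 70.32 N·m clockwise.
Potted plant: 3.91 × 9.8 = 38.32 N down at 0.43 m → arm 1.41 m, τ = 38.32 × 1.41 = 54.03 N·m counterclockwise.
Net moment of existing loads = 16.29 N·m clockwise.
The bucket of sand weighs 8.76 × 9.8 = 85.85 N and must supply an equal counterclockwise moment, so its lever arm about the knife-edge support is 16.29 / 85.85 = 0.19 m.
That puts it at 1.84 − 0.19 = 1.65 m from the left end.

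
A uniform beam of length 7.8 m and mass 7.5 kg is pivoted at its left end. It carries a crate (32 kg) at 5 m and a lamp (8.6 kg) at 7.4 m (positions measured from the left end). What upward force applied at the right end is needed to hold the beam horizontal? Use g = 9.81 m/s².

F ≈ 318 N

Take moments about the left end.
Beam weight: 7.5 × 9.81 = 73.58 N down at 3.9 m → arm 3.9 m, τ = 73.58 × 3.9 = 287 N·m clockwise.
Crate: 32 × 9.81 = 313.9 N down at 5 m → arm 5 m, τ = 313.9 × 5 = 1570 N·m clockwise.
Lamp: 8.6 × 9.81 = 84.37 N down at 7.4 m → arm 7.4 m, τ = 84.37 × 7.4 = 624.3 N·m clockwise.
Net moment of the loads = 2481 N·m clockwise.
The upward force F acts at the right end, arm 7.8 m, giving F × 7.8 counterclockwise.
Balancing moments: F × 7.8 = 2481, giving F = 2481 / 7.8 = 318 N.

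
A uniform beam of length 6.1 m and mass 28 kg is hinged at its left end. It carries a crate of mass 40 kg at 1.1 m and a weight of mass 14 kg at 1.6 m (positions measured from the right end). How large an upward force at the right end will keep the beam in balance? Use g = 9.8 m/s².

Choose the left end as the axis so the unknown pivot reaction has zero arm there.
Beam weight: 28 × 9.8 = 274.4 N down at 3.05 m → arm 3.05 m, τ = 274.4 × 3.05 = 836.9 N·m clockwise.
Crate: 40 × 9.8 = 392 N down at 1.1 m → arm 5 m, τ = 392 × 5 = 1960 N·m clockwise.
Weight: 14 × 9.8 = 137.2 N down at 1.6 m → arm 4.5 m, τ = 137.2 × 4.5 = 617.4 N·m clockwise.
Net moment of the loads = 3414 N·m clockwise.
The upward force F acts at the right end, arm 6.1 m, giving F × 6.1 counterclockwise.
Στ = 0 ⇒ F × 6.1 = 3414 ⇒ F = 3414 / 6.1 = 560 N.

F ≈ 560 N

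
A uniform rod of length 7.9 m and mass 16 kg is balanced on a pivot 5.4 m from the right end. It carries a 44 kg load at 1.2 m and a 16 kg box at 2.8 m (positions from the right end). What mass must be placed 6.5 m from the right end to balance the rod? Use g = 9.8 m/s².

Take moments about the pivot (at 5.4 m from the right end).
Beam weight: 16 × 9.8 = 156.8 N down at 3.95 m → arm 1.45 m, τ = 156.8 × 1.45 = 227.4 N·m clockwise.
Load: 44 × 9.8 = 431.2 N down at 1.2 m → arm 4.2 m, τ = 431.2 × 4.2 = 1811 N·m clockwise.
Box: 16 × 9.8 = 156.8 N down at 2.8 m → arm 2.6 m, τ = 156.8 × 2.6 = 407.7 N·m clockwise.
Net moment of known loads = 2446 N·m clockwise.
An unknown mass m at 6.5 m has arm 1.1 m; its moment is m·g·1.1 counterclockwise.
Balancing moments: m × 9.8 × 1.1 = 2446, giving m = 2446 / (9.8 × 1.1) = 227 kg.

m ≈ 227 kg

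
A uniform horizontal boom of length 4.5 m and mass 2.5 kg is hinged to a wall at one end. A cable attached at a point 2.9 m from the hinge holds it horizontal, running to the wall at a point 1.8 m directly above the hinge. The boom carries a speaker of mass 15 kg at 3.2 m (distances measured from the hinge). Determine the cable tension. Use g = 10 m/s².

Choose the hinge as the axis so the unknown hinge reaction has zero arm there.
Beam weight: 2.5 × 10 = 25 N down at 2.25 m → arm 2.25 m, τ = 25 × 2.25 = 56.25 N·m clockwise.
Speaker: 15 × 10 = 150 N down at 3.2 m → arm 3.2 m, τ = 150 × 3.2 = 480 N·m clockwise.
Total clockwise load moment = 536.2 N·m.
The cable tension T acts at 2.9 m; only its component perpendicular to the boom, T sinθ, produces torque. sinθ = h/√(h²+d²) = 1.8/√(1.8²+2.9²) = 0.5274.
Balancing moments: T × 2.9 × 0.5274 = 536.2, giving T = 536.2 / 1.529 = 351 N.

T ≈ 351 N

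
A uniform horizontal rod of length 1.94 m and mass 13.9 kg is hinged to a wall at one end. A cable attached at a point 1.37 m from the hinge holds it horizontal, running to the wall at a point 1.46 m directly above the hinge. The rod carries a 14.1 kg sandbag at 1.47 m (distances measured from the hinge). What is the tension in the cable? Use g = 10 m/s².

T ≈ 342 N

Sum moments about the hinge (the unknown hinge reaction has zero arm there).
Beam weight: 13.9 × 10 = 139 N down at 0.97 m → arm 0.97 m, τ = 139 × 0.97 = 134.8 N·m clockwise.
Sandbag: 14.1 × 10 = 141 N down at 1.47 m → arm 1.47 m, τ = 141 × 1.47 = 207.3 N·m clockwise.
Total clockwise load moment = 342.1 N·m.
The cable tension T acts at 1.37 m; only its component perpendicular to the rod, T sinθ, produces torque. sinθ = h/√(h²+d²) = 1.46/√(1.46²+1.37²) = 0.7292.
Setting net torque to zero: T × 1.37 × 0.7292 = 342.1 → T = 342.1 / 0.999 = 342 N.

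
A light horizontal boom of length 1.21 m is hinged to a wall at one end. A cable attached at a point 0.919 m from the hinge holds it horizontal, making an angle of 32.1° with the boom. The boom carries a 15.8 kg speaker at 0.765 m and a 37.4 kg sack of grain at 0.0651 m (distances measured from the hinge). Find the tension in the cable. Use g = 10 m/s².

Sum moments about the hinge (the unknown hinge reaction has zero arm there).
Speaker: 15.8 × 10 = 158 N down at 0.765 m → arm 0.765 m, τ = 158 × 0.765 = 120.9 N·m clockwise.
Sack of grain: 37.4 × 10 = 374 N down at 0.0651 m → arm 0.0651 m, τ = 374 × 0.0651 = 24.35 N·m clockwise.
Total clockwise load moment = 145.2 N·m.
The cable tension T acts at 0.919 m; only its component perpendicular to the boom, T sinθ, produces torque. sin 32.1° = 0.5314.
Balancing moments: T × 0.919 × 0.5314 = 145.2, giving T = 145.2 / 0.4884 = 297 N.

T ≈ 297 N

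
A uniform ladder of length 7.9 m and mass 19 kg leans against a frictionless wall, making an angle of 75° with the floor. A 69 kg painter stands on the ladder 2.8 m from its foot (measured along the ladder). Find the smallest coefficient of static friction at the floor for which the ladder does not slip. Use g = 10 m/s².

Taking torques about the foot of the ladder:
Ladder weight 19×10 = 190 N acts at 3.95 m along the ladder; its horizontal arm is 3.95·cos75° = 1.022 m → τ = 194.2 N·m clockwise.
Painter: 69×10 = 690 N at 2.8 m → arm 0.7247 m → τ = 500 N·m clockwise.
Wall normal N acts horizontally at the top; its moment arm is the height L sinθ = 7.9·sin75° = 7.631 m, counterclockwise.
Setting net torque to zero: N × 7.631 = 694.2 → N = 90.97 N.
ΣFx = 0 ⇒ f = N_wall = 90.97 N. ΣFy = 0 ⇒ N_floor = 880 N.
μ_min = f / N_floor = 90.97 / 880 = 0.103.

μ_min ≈ 0.103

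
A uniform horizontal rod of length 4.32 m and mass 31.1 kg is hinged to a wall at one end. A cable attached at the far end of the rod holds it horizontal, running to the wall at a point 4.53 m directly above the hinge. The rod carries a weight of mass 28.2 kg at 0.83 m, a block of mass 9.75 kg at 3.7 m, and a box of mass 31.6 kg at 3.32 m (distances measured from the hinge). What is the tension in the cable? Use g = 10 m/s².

About the hinge:
Beam weight: 31.1 × 10 = 311 N down at 2.16 m → arm 2.16 m, τ = 311 × 2.16 = 671.8 N·m clockwise.
Weight: 28.2 × 10 = 282 N down at 0.83 m → arm 0.83 m, τ = 282 × 0.83 = 234.1 N·m clockwise.
Block: 9.75 × 10 = 97.5 N down at 3.7 m → arm 3.7 m, τ = 97.5 × 3.7 = 360.8 N·m clockwise.
Box: 31.6 × 10 = 316 N down at 3.32 m → arm 3.32 m, τ = 316 × 3.32 = 1049 N·m clockwise.
Total clockwise load moment = 2316 N·m.
The cable tension T acts at 4.32 m; only its component perpendicular to the rod, T sinθ, produces torque. sinθ = h/√(h²+d²) = 4.53/√(4.53²+4.32²) = 0.7237.
For rotational equilibrium, T × 4.32 × 0.7237 = 2316, so T = 2316 / 3.126 = 741 N.

T ≈ 741 N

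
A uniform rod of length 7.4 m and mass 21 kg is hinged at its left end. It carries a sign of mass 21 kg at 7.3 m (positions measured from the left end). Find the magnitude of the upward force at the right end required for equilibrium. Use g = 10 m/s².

About the left end:
Beam weight: 21 × 10 = 210 N down at 3.7 m → arm 3.7 m, τ = 210 × 3.7 = 777 N·m clockwise.
Sign: 21 × 10 = 210 N down at 7.3 m → arm 7.3 m, τ = 210 × 7.3 = 1533 N·m clockwise.
Net moment of the loads = 2310 N·m clockwise.
The upward force F acts at the right end, arm 7.4 m, giving F × 7.4 counterclockwise.
Setting net torque to zero: F × 7.4 = 2310 → F = 2310 / 7.4 = 312 N.

F ≈ 312 N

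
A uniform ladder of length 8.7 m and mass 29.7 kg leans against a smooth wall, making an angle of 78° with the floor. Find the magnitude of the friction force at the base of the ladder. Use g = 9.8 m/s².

f ≈ 30.9 N

About the foot of the ladder:
Ladder weight 29.7×9.8 = 291.1 N acts at 4.35 m along the ladder; its horizontal arm is 4.35·cos78° = 0.9044 m → τ = 263.3 N·m clockwise.
Wall normal N acts horizontally at the top; its moment arm is the height L sinθ = 8.7·sin78° = 8.51 m, counterclockwise.
For rotational equilibrium, N × 8.51 = 263.3, so N = 30.9 N.
ΣFx = 0: friction at the foot balances the wall's push, so f = N_wall = 30.9 N.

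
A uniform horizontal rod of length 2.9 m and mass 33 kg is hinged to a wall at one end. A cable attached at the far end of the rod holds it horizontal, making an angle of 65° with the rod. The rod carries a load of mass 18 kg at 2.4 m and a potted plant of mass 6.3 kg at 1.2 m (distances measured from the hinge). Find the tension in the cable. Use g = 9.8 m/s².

Taking torques about the hinge:
Beam weight: 33 × 9.8 = 323.4 N down at 1.45 m → arm 1.45 m, τ = 323.4 × 1.45 = 468.9 N·m clockwise.
Load: 18 × 9.8 = 176.4 N down at 2.4 m → arm 2.4 m, τ = 176.4 × 2.4 = 423.4 N·m clockwise.
Potted plant: 6.3 × 9.8 = 61.74 N down at 1.2 m → arm 1.2 m, τ = 61.74 × 1.2 = 74.09 N·m clockwise.
Total clockwise load moment = 966.4 N·m.
The cable tension T acts at 2.9 m; only its component perpendicular to the rod, T sinθ, produces torque. sin 65° = 0.9063.
For rotational equilibrium, T × 2.9 × 0.9063 = 966.4, so T = 966.4 / 2.628 = 368 N.

T ≈ 368 N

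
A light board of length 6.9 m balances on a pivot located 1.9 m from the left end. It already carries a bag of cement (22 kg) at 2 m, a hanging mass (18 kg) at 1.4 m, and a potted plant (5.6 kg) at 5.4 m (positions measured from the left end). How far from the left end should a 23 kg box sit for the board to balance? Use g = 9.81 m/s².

x ≈ 1.34 m from the left end

Sum moments about the pivot (at 1.9 m from the left end) (the support reaction has zero arm there).
Bag of cement: 22 × 9.81 = 215.8 N down at 2 m → arm 0.1 m, τ = 215.8 × 0.1 = 21.58 N·m clockwise.
Hanging mass: 18 × 9.81 = 176.6 N down at 1.4 m → arm 0.5 m, τ = 176.6 × 0.5 = 88.3 N·m counterclockwise.
Potted plant: 5.6 × 9.81 = 54.94 N down at 5.4 m → arm 3.5 m, τ = 54.94 × 3.5 = 192.3 N·m clockwise.
Net moment of existing loads = 125.6 N·m clockwise.
The box weighs 23 × 9.81 = 225.6 N and must supply an equal counterclockwise moment, so its lever arm about the pivot is 125.6 / 225.6 = 0.557 m.
That puts it at 1.9 − 0.557 = 1.34 m from the left end.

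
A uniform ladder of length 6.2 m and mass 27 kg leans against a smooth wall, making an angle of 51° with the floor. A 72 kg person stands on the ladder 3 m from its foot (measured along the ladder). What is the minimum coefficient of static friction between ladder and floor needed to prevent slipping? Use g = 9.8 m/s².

μ_min ≈ 0.395

Taking torques about the foot of the ladder:
Ladder weight 27×9.8 = 264.6 N acts at 3.1 m along the ladder; its horizontal arm is 3.1·cos51° = 1.951 m → τ = 516.2 N·m clockwise.
Person: 72×9.8 = 705.6 N at 3 m → arm 1.888 m → τ = 1332 N·m clockwise.
Wall normal N acts horizontally at the top; its moment arm is the height L sinθ = 6.2·sin51° = 4.818 m, counterclockwise.
Στ = 0 ⇒ N × 4.818 = 1848 ⇒ N = 383.6 N.
ΣFx = 0 ⇒ f = N_wall = 383.6 N. ΣFy = 0 ⇒ N_floor = 970.2 N.
μ_min = f / N_floor = 383.6 / 970.2 = 0.395.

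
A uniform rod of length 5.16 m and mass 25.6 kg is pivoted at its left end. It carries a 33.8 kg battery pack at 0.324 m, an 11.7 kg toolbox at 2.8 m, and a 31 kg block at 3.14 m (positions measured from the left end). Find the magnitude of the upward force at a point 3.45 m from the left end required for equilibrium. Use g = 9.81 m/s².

F ≈ 589 N

About the left end:
Beam weight: 25.6 × 9.81 = 251.1 N down at 2.58 m → arm 2.58 m, τ = 251.1 × 2.58 = 647.8 N·m clockwise.
Battery pack: 33.8 × 9.81 = 331.6 N down at 0.324 m → arm 0.324 m, τ = 331.6 × 0.324 = 107.4 N·m clockwise.
Toolbox: 11.7 × 9.81 = 114.8 N down at 2.8 m → arm 2.8 m, τ = 114.8 × 2.8 = 321.4 N·m clockwise.
Block: 31 × 9.81 = 304.1 N down at 3.14 m → arm 3.14 m, τ = 304.1 × 3.14 = 954.9 N·m clockwise.
Net moment of the loads = 2032 N·m clockwise.
The upward force F acts at a point 3.45 m from the left end, arm 3.45 m, giving F × 3.45 counterclockwise.
For rotational equilibrium, F × 3.45 = 2032, so F = 2032 / 3.45 = 589 N.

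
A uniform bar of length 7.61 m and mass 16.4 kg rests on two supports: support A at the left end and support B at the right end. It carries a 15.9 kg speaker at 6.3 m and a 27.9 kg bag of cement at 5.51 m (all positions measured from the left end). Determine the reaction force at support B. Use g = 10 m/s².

Taking torques about support A:
Beam weight: 16.4 × 10 = 164 N down at 3.805 m → arm 3.805 m, τ = 164 × 3.805 = 624 N·m clockwise.
Speaker: 15.9 × 10 = 159 N down at 6.3 m → arm 6.3 m, τ = 159 × 6.3 = 1002 N·m clockwise.
Bag of cement: 27.9 × 10 = 279 N down at 5.51 m → arm 5.51 m, τ = 279 × 5.51 = 1537 N·m clockwise.
Net load moment about support A = 3163 N·m clockwise.
Reaction R at support B is upward at 7.61 m, arm 7.61 m → moment R × 7.61 counterclockwise.
Setting net torque to zero: R × 7.61 = 3163 → R = 416 N.

R_B ≈ 416 N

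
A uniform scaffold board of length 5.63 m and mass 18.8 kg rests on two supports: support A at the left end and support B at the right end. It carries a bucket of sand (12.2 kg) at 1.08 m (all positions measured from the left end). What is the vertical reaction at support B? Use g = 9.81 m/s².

R_B ≈ 115 N

Sum moments about support A (its reaction then has zero moment arm).
Beam weight: 18.8 × 9.81 = 184.4 N down at 2.815 m → arm 2.815 m, τ = 184.4 × 2.815 = 519.1 N·m clockwise.
Bucket of sand: 12.2 × 9.81 = 119.7 N down at 1.08 m → arm 1.08 m, τ = 119.7 × 1.08 = 129.3 N·m clockwise.
Net load moment about support A = 648.4 N·m clockwise.
Reaction R at support B is upward at 5.63 m, arm 5.63 m → moment R × 5.63 counterclockwise.
For rotational equilibrium, R × 5.63 = 648.4, so R = 115 N.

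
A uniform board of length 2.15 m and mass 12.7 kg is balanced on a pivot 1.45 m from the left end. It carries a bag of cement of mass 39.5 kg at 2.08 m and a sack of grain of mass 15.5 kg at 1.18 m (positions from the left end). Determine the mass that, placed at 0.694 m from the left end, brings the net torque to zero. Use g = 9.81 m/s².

Choose the pivot (at 1.45 m from the left end) as the axis so the support reaction has zero arm there.
Beam weight: 12.7 × 9.81 = 124.6 N down at 1.075 m → arm 0.375 m, τ = 124.6 × 0.375 = 46.72 N·m counterclockwise.
Bag of cement: 39.5 × 9.81 = 387.5 N down at 2.08 m → arm 0.63 m, τ = 387.5 × 0.63 = 244.1 N·m clockwise.
Sack of grain: 15.5 × 9.81 = 152.1 N down at 1.18 m → arm 0.27 m, τ = 152.1 × 0.27 = 41.07 N·m counterclockwise.
Net moment of known loads = 156.3 N·m clockwise.
An unknown mass m at 0.694 m has arm 0.756 m; its moment is m·g·0.756 counterclockwise.
For rotational equilibrium, m × 9.81 × 0.756 = 156.3, so m = 156.3 / (9.81 × 0.756) = 21.1 kg.

m ≈ 21.1 kg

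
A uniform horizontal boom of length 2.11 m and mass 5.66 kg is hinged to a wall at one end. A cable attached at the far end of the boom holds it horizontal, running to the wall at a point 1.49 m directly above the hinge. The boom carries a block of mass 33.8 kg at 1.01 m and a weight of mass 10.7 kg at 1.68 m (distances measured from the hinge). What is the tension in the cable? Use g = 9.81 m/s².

About the hinge:
Beam weight: 5.66 × 9.81 = 55.52 N down at 1.055 m → arm 1.055 m, τ = 55.52 × 1.055 = 58.57 N·m clockwise.
Block: 33.8 × 9.81 = 331.6 N down at 1.01 m → arm 1.01 m, τ = 331.6 × 1.01 = 334.9 N·m clockwise.
Weight: 10.7 × 9.81 = 105 N down at 1.68 m → arm 1.68 m, τ = 105 × 1.68 = 176.4 N·m clockwise.
Total clockwise load moment = 569.9 N·m.
The cable tension T acts at 2.11 m; only its component perpendicular to the boom, T sinθ, produces torque. sinθ = h/√(h²+d²) = 1.49/√(1.49²+2.11²) = 0.5768.
Balancing moments: T × 2.11 × 0.5768 = 569.9, giving T = 569.9 / 1.217 = 468 N.

T ≈ 468 N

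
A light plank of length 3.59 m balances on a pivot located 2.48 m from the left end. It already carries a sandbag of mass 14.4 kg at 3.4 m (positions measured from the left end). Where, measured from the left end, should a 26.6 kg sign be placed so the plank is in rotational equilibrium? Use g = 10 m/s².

x ≈ 1.98 m from the left end

About the pivot (at 2.48 m from the left end):
Sandbag: 14.4 × 10 = 144 N down at 3.4 m → arm 0.92 m, τ = 144 × 0.92 = 132.5 N·m clockwise.
Net moment of existing loads = 132.5 N·m clockwise.
The sign weighs 26.6 × 10 = 266 N and must supply an equal counterclockwise moment, so its lever arm about the pivot is 132.5 / 266 = 0.498 m.
That puts it at 2.48 − 0.498 = 1.98 m from the left end.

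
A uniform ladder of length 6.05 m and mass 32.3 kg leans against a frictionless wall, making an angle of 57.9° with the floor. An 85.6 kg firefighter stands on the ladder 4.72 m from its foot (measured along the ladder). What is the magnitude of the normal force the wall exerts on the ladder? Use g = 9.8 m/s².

N_wall ≈ 510 N

Take moments about the foot of the ladder.
Ladder weight 32.3×9.8 = 316.5 N acts at 3.025 m along the ladder; its horizontal arm is 3.025·cos57.9° = 1.607 m → τ = 508.6 N·m clockwise.
Firefighter: 85.6×9.8 = 838.9 N at 4.72 m → arm 2.508 m → τ = 2104 N·m clockwise.
Wall normal N acts horizontally at the top; its moment arm is the height L sinθ = 6.05·sin57.9° = 5.125 m, counterclockwise.
Balancing moments: N × 5.125 = 2613, giving N = 510 N.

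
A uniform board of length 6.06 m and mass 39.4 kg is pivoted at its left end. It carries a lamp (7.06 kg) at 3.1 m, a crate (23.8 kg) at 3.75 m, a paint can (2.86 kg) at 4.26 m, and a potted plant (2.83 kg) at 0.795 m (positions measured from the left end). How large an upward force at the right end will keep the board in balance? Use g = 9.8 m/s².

About the left end:
Beam weight: 39.4 × 9.8 = 386.1 N down at 3.03 m → arm 3.03 m, τ = 386.1 × 3.03 = 1170 N·m clockwise.
Lamp: 7.06 × 9.8 = 69.19 N down at 3.1 m → arm 3.1 m, τ = 69.19 × 3.1 = 214.5 N·m clockwise.
Crate: 23.8 × 9.8 = 233.2 N down at 3.75 m → arm 3.75 m, τ = 233.2 × 3.75 = 874.5 N·m clockwise.
Paint can: 2.86 × 9.8 = 28.03 N down at 4.26 m → arm 4.26 m, τ = 28.03 × 4.26 = 119.4 N·m clockwise.
Potted plant: 2.83 × 9.8 = 27.73 N down at 0.795 m → arm 0.795 m, τ = 27.73 × 0.795 = 22.05 N·m clockwise.
Net moment of the loads = 2400 N·m clockwise.
The upward force F acts at the right end, arm 6.06 m, giving F × 6.06 counterclockwise.
For rotational equilibrium, F × 6.06 = 2400, so F = 2400 / 6.06 = 396 N.

F ≈ 396 N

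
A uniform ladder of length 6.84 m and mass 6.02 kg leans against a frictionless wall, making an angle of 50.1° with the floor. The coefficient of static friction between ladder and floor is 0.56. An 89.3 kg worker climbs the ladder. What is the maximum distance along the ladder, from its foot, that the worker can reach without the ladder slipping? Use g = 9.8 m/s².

Choose the foot of the ladder as the axis so the floor normal and friction both act there and drop out.
Ladder weight 6.02×9.8 = 59 N acts at 3.42 m along the ladder; its horizontal arm is 3.42·cos50.1° = 2.194 m → τ = 129.4 N·m clockwise.
Worker weight 89.3×9.8 = 875.1 N at distance d → arm d·cos50.1° → τ = 875.1·d·0.6414 clockwise.
Wall normal N at the top has arm L sinθ = 5.247 m counterclockwise, so Στ = 0 gives N·5.247 = 129.4 + 561.3·d.
ΣFy = 0 ⇒ N_floor = 934.1 N, so the maximum friction is μ_s·N_floor = 0.56×934.1 = 523.1 N. ΣFx = 0 ⇒ N_wall = f, so at the slipping point N = 523.1 N.
Substituting: 523.1×5.247 = 129.4 + 561.3·d ⇒ d = (2745 − 129.4) / 561.3 = 4.66 m.

d ≈ 4.66 m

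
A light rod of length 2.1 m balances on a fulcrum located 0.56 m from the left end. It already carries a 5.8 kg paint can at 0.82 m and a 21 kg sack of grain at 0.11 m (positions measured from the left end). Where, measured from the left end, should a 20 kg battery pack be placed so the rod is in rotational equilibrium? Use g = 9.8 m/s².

Choose the fulcrum (at 0.56 m from the left end) as the axis so the support reaction has zero arm there.
Paint can: 5.8 × 9.8 = 56.84 N down at 0.82 m → arm 0.26 m, τ = 56.84 × 0.26 = 14.78 N·m clockwise.
Sack of grain: 21 × 9.8 = 205.8 N down at 0.11 m → arm 0.45 m, τ = 205.8 × 0.45 = 92.61 N·m counterclockwise.
Net moment of existing loads = 77.83 N·m counterclockwise.
The battery pack weighs 20 × 9.8 = 196 N and must supply an equal clockwise moment, so its lever arm about the fulcrum is 77.83 / 196 = 0.397 m.
That puts it at 0.56 + 0.397 = 0.957 m from the left end.

x ≈ 0.957 m from the left end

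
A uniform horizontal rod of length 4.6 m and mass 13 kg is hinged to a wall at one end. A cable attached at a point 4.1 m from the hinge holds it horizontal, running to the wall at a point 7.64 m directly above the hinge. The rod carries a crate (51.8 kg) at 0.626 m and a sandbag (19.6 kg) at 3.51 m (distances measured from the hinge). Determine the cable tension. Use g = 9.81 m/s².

T ≈ 356 N

Take moments about the hinge.
Beam weight: 13 × 9.81 = 127.5 N down at 2.3 m → arm 2.3 m, τ = 127.5 × 2.3 = 293.2 N·m clockwise.
Crate: 51.8 × 9.81 = 508.2 N down at 0.626 m → arm 0.626 m, τ = 508.2 × 0.626 = 318.1 N·m clockwise.
Sandbag: 19.6 × 9.81 = 192.3 N down at 3.51 m → arm 3.51 m, τ = 192.3 × 3.51 = 675 N·m clockwise.
Total clockwise load moment = 1286 N·m.
The cable tension T acts at 4.1 m; only its component perpendicular to the rod, T sinθ, produces torque. sinθ = h/√(h²+d²) = 7.64/√(7.64²+4.1²) = 0.8811.
Setting net torque to zero: T × 4.1 × 0.8811 = 1286 → T = 1286 / 3.613 = 356 N.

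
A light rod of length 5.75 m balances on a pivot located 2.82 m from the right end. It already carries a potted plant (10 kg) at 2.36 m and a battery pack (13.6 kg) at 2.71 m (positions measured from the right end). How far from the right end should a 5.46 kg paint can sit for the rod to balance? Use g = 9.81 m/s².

About the pivot (at 2.82 m from the right end):
Potted plant: 10 × 9.81 = 98.1 N down at 2.36 m → arm 0.46 m, τ = 98.1 × 0.46 = 45.13 N·m clockwise.
Battery pack: 13.6 × 9.81 = 133.4 N down at 2.71 m → arm 0.11 m, τ = 133.4 × 0.11 = 14.67 N·m clockwise.
Net moment of existing loads = 59.8 N·m clockwise.
The paint can weighs 5.46 × 9.81 = 53.56 N and must supply an equal counterclockwise moment, so its lever arm about the pivot is 59.8 / 53.56 = 1.12 m.
That puts it at 2.82 + 1.12 = 3.94 m from the right end.

x ≈ 3.94 m from the right end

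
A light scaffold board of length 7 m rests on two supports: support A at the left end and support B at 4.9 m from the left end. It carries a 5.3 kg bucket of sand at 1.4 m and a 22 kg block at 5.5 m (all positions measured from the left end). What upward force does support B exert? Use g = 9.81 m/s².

R_B ≈ 257 N

Choose support A as the axis so its reaction then has zero moment arm.
Bucket of sand: 5.3 × 9.81 = 51.99 N down at 1.4 m → arm 1.4 m, τ = 51.99 × 1.4 = 72.79 N·m clockwise.
Block: 22 × 9.81 = 215.8 N down at 5.5 m → arm 5.5 m, τ = 215.8 × 5.5 = 1187 N·m clockwise.
Net load moment about support A = 1260 N·m clockwise.
Reaction R at support B is upward at 4.9 m, arm 4.9 m → moment R × 4.9 counterclockwise.
For rotational equilibrium, R × 4.9 = 1260, so R = 257 N.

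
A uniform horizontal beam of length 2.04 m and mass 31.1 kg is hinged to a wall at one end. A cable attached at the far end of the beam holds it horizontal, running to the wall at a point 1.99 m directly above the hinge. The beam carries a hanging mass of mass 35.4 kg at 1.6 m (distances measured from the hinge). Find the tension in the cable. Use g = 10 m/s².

T ≈ 620 N

Take moments about the hinge.
Beam weight: 31.1 × 10 = 311 N down at 1.02 m → arm 1.02 m, τ = 311 × 1.02 = 317.2 N·m clockwise.
Hanging mass: 35.4 × 10 = 354 N down at 1.6 m → arm 1.6 m, τ = 354 × 1.6 = 566.4 N·m clockwise.
Total clockwise load moment = 883.6 N·m.
The cable tension T acts at 2.04 m; only its component perpendicular to the beam, T sinθ, produces torque. sinθ = h/√(h²+d²) = 1.99/√(1.99²+2.04²) = 0.6983.
Στ = 0 ⇒ T × 2.04 × 0.6983 = 883.6 ⇒ T = 883.6 / 1.425 = 620 N.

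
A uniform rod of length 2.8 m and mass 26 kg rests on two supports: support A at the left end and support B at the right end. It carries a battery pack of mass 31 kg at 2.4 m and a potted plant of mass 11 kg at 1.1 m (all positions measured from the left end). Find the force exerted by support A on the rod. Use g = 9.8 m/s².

Choose support B as the axis so its reaction then has zero moment arm.
Beam weight: 26 × 9.8 = 254.8 N down at 1.4 m → arm 1.4 m, τ = 254.8 × 1.4 = 356.7 N·m counterclockwise.
Battery pack: 31 × 9.8 = 303.8 N down at 2.4 m → arm 0.4 m, τ = 303.8 × 0.4 = 121.5 N·m counterclockwise.
Potted plant: 11 × 9.8 = 107.8 N down at 1.1 m → arm 1.7 m, τ = 107.8 × 1.7 = 183.3 N·m counterclockwise.
Net load moment about support B = 661.5 N·m counterclockwise.
Reaction R at support A is upward at 0 m, arm 2.8 m → moment R × 2.8 clockwise.
Setting net torque to zero: R × 2.8 = 661.5 → R = 236 N.

R_A ≈ 236 N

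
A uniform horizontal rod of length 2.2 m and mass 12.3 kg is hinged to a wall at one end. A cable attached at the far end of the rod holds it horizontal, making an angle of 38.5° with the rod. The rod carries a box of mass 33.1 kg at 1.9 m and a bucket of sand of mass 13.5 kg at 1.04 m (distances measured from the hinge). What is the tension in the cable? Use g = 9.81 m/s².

Taking torques about the hinge:
Beam weight: 12.3 × 9.81 = 120.7 N down at 1.1 m → arm 1.1 m, τ = 120.7 × 1.1 = 132.8 N·m clockwise.
Box: 33.1 × 9.81 = 324.7 N down at 1.9 m → arm 1.9 m, τ = 324.7 × 1.9 = 616.9 N·m clockwise.
Bucket of sand: 13.5 × 9.81 = 132.4 N down at 1.04 m → arm 1.04 m, τ = 132.4 × 1.04 = 137.7 N·m clockwise.
Total clockwise load moment = 887.4 N·m.
The cable tension T acts at 2.2 m; only its component perpendicular to the rod, T sinθ, produces torque. sin 38.5° = 0.6225.
Στ = 0 ⇒ T × 2.2 × 0.6225 = 887.4 ⇒ T = 887.4 / 1.37 = 648 N.

T ≈ 648 N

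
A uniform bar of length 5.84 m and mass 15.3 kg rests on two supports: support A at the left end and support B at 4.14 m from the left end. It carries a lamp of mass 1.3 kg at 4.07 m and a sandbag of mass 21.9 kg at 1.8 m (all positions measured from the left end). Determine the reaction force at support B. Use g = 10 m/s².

Sum moments about support A (its reaction then has zero moment arm).
Beam weight: 15.3 × 10 = 153 N down at 2.92 m → arm 2.92 m, τ = 153 × 2.92 = 446.8 N·m clockwise.
Lamp: 1.3 × 10 = 13 N down at 4.07 m → arm 4.07 m, τ = 13 × 4.07 = 52.91 N·m clockwise.
Sandbag: 21.9 × 10 = 219 N down at 1.8 m → arm 1.8 m, τ = 219 × 1.8 = 394.2 N·m clockwise.
Net load moment about support A = 893.9 N·m clockwise.
Reaction R at support B is upward at 4.14 m, arm 4.14 m → moment R × 4.14 counterclockwise.
Στ = 0 ⇒ R × 4.14 = 893.9 ⇒ R = 216 N.

R_B ≈ 216 N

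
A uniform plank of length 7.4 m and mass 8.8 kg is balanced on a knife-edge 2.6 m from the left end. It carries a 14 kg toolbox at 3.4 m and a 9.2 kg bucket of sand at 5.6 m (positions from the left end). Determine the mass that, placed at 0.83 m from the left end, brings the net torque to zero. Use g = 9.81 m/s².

Taking torques about the knife-edge (at 2.6 m from the left end):
Beam weight: 8.8 × 9.81 = 86.33 N down at 3.7 m → arm 1.1 m, τ = 86.33 × 1.1 = 94.96 N·m clockwise.
Toolbox: 14 × 9.81 = 137.3 N down at 3.4 m → arm 0.8 m, τ = 137.3 × 0.8 = 109.8 N·m clockwise.
Bucket of sand: 9.2 × 9.81 = 90.25 N down at 5.6 m → arm 3 m, τ = 90.25 × 3 = 270.8 N·m clockwise.
Net moment of known loads = 475.6 N·m clockwise.
An unknown mass m at 0.83 m has arm 1.77 m; its moment is m·g·1.77 counterclockwise.
Setting net torque to zero: m × 9.81 × 1.77 = 475.6 → m = 475.6 / (9.81 × 1.77) = 27.4 kg.

m ≈ 27.4 kg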